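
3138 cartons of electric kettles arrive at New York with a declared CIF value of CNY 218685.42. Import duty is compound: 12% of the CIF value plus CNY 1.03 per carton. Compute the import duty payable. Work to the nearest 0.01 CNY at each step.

Ad valorem component: 218685.42 × 12% = 26242.25
Specific component: 3138 × 1.03 = 3232.14
Import duty = 26242.25 + 3232.14 = 29474.39

Import duty: CNY 29474.39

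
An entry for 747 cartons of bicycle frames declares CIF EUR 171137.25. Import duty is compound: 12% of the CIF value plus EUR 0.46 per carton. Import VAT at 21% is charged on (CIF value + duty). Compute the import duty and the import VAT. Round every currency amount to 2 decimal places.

Ad valorem component: 171137.25 × 12% = 20536.47
Specific component: 747 × 0.46 = 343.62
Import duty = 20536.47 + 343.62 = 20880.09
VAT base = CIF + duty = 171137.25 + 20880.09 = 192017.34
Import VAT = 192017.34 × 21% = 40323.64

Import duty: EUR 20880.09; import VAT: EUR 40323.64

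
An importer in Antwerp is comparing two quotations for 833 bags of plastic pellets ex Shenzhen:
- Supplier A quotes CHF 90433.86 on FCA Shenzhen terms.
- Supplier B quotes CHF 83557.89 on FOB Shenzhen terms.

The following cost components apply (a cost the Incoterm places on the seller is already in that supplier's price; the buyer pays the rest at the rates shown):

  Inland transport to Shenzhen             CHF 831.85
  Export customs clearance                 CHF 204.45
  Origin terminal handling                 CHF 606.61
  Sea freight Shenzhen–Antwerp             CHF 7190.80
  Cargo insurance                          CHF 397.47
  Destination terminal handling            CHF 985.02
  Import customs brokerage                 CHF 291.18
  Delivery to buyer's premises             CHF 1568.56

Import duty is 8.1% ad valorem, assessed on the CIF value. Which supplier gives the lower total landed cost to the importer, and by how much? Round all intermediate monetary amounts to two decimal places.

Supplier B is cheaper by CHF 8088.67

Supplier A (FCA):
CIF value = FCA price + origin terminal + freight + insurance = 90433.86 + 606.61 + 7190.80 + 397.47 = 98628.74
Import duty = 98628.74 × 8.1% = 7988.93
Buyer bears (A): 606.61 + 7190.80 + 397.47 + 985.02 + 291.18 + 1568.56 = 11039.64
Landed cost (A) = invoice 90433.86 + 11039.64 + duty 7988.93 = 109462.43
Supplier B (FOB):
CIF value = FOB price + freight + insurance = 83557.89 + 7190.80 + 397.47 = 91146.16
Import duty = 91146.16 × 8.1% = 7382.84
Buyer bears (B): 7190.80 + 397.47 + 985.02 + 291.18 + 1568.56 = 10433.03
Landed cost (B) = invoice 83557.89 + 10433.03 + duty 7382.84 = 101373.76
Difference = |109462.43 − 101373.76| = 8088.67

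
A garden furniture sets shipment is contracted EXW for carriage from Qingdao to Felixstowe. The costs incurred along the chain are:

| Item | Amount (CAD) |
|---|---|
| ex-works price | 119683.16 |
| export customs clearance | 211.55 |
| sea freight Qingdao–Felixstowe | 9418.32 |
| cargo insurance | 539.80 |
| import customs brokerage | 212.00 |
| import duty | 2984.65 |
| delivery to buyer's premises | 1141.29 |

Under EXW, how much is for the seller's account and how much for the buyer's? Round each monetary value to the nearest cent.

EXW: the seller makes goods available at their premises; the buyer bears all onward costs.
Seller's account: goods 119683.16 = 119683.16
Buyer's account: export clearance 211.55 + freight 9418.32 + insurance 539.80 + brokerage 212.00 + duty 2984.65 + delivery 1141.29 = 14507.61

Seller: CAD 119683.16; buyer: CAD 14507.61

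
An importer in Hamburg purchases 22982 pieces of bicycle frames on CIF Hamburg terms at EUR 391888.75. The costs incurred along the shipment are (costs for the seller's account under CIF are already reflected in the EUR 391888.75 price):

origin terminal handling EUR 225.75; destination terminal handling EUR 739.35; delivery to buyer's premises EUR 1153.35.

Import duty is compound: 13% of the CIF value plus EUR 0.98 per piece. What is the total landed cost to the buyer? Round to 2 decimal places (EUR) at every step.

Total landed cost: EUR 467249.35

CIF: the seller pays costs through ocean freight and marine insurance to the destination port.
Already in the invoice (seller's account under CIF): origin terminal — exclude.
The CIF price already equals the CIF value: 391888.75
Ad valorem component: 391888.75 × 13% = 50945.54
Specific component: 22982 × 0.98 = 22522.36
Import duty = 50945.54 + 22522.36 = 73467.90
Buyer bears: destination terminal 739.35 + delivery 1153.35 + duty 73467.90 = 75360.60
Landed cost = invoice 391888.75 + 75360.60 = 467249.35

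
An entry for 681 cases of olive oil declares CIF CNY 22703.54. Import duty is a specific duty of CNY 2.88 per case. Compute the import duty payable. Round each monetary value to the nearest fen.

Import duty = 681 × 2.88 = 1961.28

Import duty: CNY 1961.28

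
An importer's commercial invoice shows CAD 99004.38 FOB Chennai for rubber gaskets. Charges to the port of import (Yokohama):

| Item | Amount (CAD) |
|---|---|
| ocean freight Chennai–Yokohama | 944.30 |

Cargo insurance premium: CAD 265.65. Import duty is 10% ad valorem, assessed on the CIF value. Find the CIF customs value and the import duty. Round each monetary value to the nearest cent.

CIF = FOB price + freight + insurance
CIF = 99004.38 + 944.30 + 265.65 = 100214.33
Import duty = 100214.33 × 10% = 10021.43

CIF value: CAD 100214.33; import duty: CAD 10021.43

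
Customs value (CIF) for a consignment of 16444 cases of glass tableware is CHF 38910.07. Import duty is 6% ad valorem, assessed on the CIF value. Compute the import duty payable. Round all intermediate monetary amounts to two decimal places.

Import duty = 38910.07 × 6% = 2334.60

Import duty: CHF 2334.60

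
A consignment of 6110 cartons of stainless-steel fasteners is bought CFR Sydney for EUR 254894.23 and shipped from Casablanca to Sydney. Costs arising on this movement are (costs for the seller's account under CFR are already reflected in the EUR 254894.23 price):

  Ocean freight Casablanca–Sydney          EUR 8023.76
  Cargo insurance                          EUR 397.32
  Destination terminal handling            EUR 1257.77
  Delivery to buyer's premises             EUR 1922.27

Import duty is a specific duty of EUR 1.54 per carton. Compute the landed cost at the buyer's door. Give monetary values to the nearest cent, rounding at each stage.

CFR: the seller pays costs through ocean freight to the destination port, but not insurance.
Already in the invoice (seller's account under CFR): freight — exclude.
CIF value = CFR price + insurance = 254894.23 + 397.32 = 255291.55
Import duty = 6110 × 1.54 = 9409.40
Buyer bears: insurance 397.32 + destination terminal 1257.77 + delivery 1922.27 + duty 9409.40 = 12986.76
Landed cost = invoice 254894.23 + 12986.76 = 267880.99

Total landed cost: EUR 267880.99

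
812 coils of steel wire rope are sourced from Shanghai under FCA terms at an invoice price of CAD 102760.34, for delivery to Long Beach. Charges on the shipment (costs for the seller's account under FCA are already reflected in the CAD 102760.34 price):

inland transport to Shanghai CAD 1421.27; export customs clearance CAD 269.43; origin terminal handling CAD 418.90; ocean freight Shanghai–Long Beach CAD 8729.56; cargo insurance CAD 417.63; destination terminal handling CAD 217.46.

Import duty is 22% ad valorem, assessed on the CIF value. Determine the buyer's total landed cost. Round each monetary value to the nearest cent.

FCA: the seller delivers export-cleared goods to the carrier; the buyer bears costs from that point.
Already in the invoice (seller's account under FCA): inland to port, export clearance — exclude.
CIF value = FCA price + origin terminal + freight + insurance = 102760.34 + 418.90 + 8729.56 + 417.63 = 112326.43
Import duty = 112326.43 × 22% = 24711.81
Buyer bears: origin terminal 418.90 + freight 8729.56 + insurance 417.63 + destination terminal 217.46 + duty 24711.81 = 34495.36
Landed cost = invoice 102760.34 + 34495.36 = 137255.70

Total landed cost: CAD 137255.70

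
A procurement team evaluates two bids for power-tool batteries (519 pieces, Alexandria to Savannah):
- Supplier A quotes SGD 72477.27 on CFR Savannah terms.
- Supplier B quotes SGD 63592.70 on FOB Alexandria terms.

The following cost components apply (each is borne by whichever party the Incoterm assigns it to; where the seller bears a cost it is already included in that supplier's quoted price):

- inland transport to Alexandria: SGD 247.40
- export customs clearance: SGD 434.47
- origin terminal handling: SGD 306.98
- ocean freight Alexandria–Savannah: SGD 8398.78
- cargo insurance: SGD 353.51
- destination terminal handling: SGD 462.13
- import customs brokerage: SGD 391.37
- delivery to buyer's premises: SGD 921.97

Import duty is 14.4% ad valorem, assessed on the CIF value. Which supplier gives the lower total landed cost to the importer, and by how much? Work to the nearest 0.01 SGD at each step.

Supplier A (CFR):
CIF value = CFR price + insurance = 72477.27 + 353.51 = 72830.78
Import duty = 72830.78 × 14.4% = 10487.63
Buyer bears (A): 353.51 + 462.13 + 391.37 + 921.97 = 2128.98
Landed cost (A) = invoice 72477.27 + 2128.98 + duty 10487.63 = 85093.88
Supplier B (FOB):
CIF value = FOB price + freight + insurance = 63592.70 + 8398.78 + 353.51 = 72344.99
Import duty = 72344.99 × 14.4% = 10417.68
Buyer bears (B): 8398.78 + 353.51 + 462.13 + 391.37 + 921.97 = 10527.76
Landed cost (B) = invoice 63592.70 + 10527.76 + duty 10417.68 = 84538.14
Difference = |85093.88 − 84538.14| = 555.74

Supplier B is cheaper by SGD 555.74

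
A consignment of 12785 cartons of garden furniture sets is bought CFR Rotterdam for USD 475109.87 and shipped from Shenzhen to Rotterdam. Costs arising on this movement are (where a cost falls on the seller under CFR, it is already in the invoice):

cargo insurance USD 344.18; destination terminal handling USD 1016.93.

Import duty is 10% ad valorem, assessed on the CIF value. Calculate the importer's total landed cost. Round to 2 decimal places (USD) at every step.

CFR: the seller pays costs through ocean freight to the destination port, but not insurance.
CIF value = CFR price + insurance = 475109.87 + 344.18 = 475454.05
Import duty = 475454.05 × 10% = 47545.41
Buyer bears: insurance 344.18 + destination terminal 1016.93 + duty 47545.41 = 48906.52
Landed cost = invoice 475109.87 + 48906.52 = 524016.39

Total landed cost: USD 524016.39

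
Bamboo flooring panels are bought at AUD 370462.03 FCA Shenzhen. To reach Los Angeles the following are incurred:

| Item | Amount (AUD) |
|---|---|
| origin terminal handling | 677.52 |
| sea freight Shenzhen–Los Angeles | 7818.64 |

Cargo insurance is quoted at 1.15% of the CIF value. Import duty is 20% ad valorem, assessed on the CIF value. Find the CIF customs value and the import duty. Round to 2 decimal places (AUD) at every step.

CIF value: AUD 383366.91; import duty: AUD 76673.38

Let C be the CIF value. C = FCA price + pre-shipment costs + freight + 1.15% × C
C − 1.15% × C = 370462.03 + 677.52 + 7818.64
0.9885 × C = 378958.19
C = 378958.19 / 0.9885 = 383366.91
Insurance premium = 1.15% × 383366.91 = 4408.72
Import duty = 383366.91 × 20% = 76673.38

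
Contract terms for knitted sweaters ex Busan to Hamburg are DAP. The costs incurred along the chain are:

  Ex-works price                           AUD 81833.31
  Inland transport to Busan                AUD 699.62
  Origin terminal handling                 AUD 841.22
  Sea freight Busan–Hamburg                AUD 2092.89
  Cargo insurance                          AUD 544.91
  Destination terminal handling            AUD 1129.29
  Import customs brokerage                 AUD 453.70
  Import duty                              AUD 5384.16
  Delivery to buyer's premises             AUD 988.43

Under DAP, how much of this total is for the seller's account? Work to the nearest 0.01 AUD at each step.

DAP: the seller bears all costs to the named destination except import duty and clearance.
Seller's account: goods 81833.31 + inland to port 699.62 + origin terminal 841.22 + freight 2092.89 + insurance 544.91 + destination terminal 1129.29 + delivery 988.43 = 88129.67
Buyer's account: brokerage 453.70 + duty 5384.16 = 5837.86

Seller's account: AUD 88129.67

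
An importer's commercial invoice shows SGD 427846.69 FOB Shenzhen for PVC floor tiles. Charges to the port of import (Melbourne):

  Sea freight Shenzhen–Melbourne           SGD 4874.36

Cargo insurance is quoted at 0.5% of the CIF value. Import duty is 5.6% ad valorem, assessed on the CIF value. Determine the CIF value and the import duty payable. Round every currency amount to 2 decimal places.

CIF value: SGD 434895.53; import duty: SGD 24354.15

Let C be the CIF value. C = FOB price + freight + 0.5% × C
C − 0.5% × C = 427846.69 + 4874.36
0.995 × C = 432721.05
C = 432721.05 / 0.995 = 434895.53
Insurance premium = 0.5% × 434895.53 = 2174.48
Import duty = 434895.53 × 5.6% = 24354.15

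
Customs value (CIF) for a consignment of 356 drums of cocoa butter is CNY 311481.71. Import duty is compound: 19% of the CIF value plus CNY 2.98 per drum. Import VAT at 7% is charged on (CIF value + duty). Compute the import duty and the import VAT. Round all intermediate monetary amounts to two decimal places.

Import duty: CNY 60242.40; import VAT: CNY 26020.69

Ad valorem component: 311481.71 × 19% = 59181.52
Specific component: 356 × 2.98 = 1060.88
Import duty = 59181.52 + 1060.88 = 60242.40
VAT base = CIF + duty = 311481.71 + 60242.40 = 371724.11
Import VAT = 371724.11 × 7% = 26020.69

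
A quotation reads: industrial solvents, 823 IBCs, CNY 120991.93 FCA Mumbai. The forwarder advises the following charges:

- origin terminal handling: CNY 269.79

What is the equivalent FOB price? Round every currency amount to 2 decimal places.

FOB price: CNY 121261.72

From FCA to FOB, the seller additionally bears: origin terminal.
FOB price = 120991.93 + 269.79 = 121261.72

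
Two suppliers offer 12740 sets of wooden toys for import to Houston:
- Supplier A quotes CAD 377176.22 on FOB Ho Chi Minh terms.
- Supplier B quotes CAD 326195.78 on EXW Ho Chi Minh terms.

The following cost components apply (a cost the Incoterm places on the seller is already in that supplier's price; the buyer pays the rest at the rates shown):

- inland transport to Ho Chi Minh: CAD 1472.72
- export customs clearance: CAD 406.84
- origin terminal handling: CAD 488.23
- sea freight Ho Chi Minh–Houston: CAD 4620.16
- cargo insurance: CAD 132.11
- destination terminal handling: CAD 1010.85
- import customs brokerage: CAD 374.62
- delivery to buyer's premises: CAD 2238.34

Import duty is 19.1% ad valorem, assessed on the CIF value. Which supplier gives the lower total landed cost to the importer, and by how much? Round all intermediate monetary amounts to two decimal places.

Supplier A (FOB):
CIF value = FOB price + freight + insurance = 377176.22 + 4620.16 + 132.11 = 381928.49
Import duty = 381928.49 × 19.1% = 72948.34
Buyer bears (A): 4620.16 + 132.11 + 1010.85 + 374.62 + 2238.34 = 8376.08
Landed cost (A) = invoice 377176.22 + 8376.08 + duty 72948.34 = 458500.64
Supplier B (EXW):
CIF value = EXW price + inland to port + export clearance + origin terminal + freight + insurance = 326195.78 + 1472.72 + 406.84 + 488.23 + 4620.16 + 132.11 = 333315.84
Import duty = 333315.84 × 19.1% = 63663.33
Buyer bears (B): 1472.72 + 406.84 + 488.23 + 4620.16 + 132.11 + 1010.85 + 374.62 + 2238.34 = 10743.87
Landed cost (B) = invoice 326195.78 + 10743.87 + duty 63663.33 = 400602.98
Difference = |458500.64 − 400602.98| = 57897.66

Supplier B is cheaper by CAD 57897.66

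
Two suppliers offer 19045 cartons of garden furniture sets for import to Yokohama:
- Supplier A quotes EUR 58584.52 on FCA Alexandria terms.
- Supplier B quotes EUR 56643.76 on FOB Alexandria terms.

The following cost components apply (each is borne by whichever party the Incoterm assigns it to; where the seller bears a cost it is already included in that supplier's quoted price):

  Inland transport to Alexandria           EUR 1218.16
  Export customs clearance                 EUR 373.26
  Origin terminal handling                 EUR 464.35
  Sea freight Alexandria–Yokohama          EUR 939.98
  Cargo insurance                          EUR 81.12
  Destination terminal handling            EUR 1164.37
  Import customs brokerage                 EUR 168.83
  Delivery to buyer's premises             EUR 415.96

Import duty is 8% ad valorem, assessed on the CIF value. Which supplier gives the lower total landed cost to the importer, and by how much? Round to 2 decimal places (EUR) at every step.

Supplier B is cheaper by EUR 2597.52

Supplier A (FCA):
CIF value = FCA price + origin terminal + freight + insurance = 58584.52 + 464.35 + 939.98 + 81.12 = 60069.97
Import duty = 60069.97 × 8% = 4805.60
Buyer bears (A): 464.35 + 939.98 + 81.12 + 1164.37 + 168.83 + 415.96 = 3234.61
Landed cost (A) = invoice 58584.52 + 3234.61 + duty 4805.60 = 66624.73
Supplier B (FOB):
CIF value = FOB price + freight + insurance = 56643.76 + 939.98 + 81.12 = 57664.86
Import duty = 57664.86 × 8% = 4613.19
Buyer bears (B): 939.98 + 81.12 + 1164.37 + 168.83 + 415.96 = 2770.26
Landed cost (B) = invoice 56643.76 + 2770.26 + duty 4613.19 = 64027.21
Difference = |66624.73 − 64027.21| = 2597.52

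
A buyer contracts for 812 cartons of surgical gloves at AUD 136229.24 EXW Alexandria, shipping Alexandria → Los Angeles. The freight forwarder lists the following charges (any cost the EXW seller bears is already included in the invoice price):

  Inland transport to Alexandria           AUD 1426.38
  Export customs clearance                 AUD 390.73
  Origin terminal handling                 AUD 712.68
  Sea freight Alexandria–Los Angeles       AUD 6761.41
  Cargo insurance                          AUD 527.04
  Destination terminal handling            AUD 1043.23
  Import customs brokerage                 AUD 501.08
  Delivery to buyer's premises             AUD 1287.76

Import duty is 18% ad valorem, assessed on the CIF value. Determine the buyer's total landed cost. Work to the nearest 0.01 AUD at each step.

Total landed cost: AUD 175168.10

EXW: the seller makes goods available at their premises; the buyer bears all onward costs.
CIF value = EXW price + inland to port + export clearance + origin terminal + freight + insurance = 136229.24 + 1426.38 + 390.73 + 712.68 + 6761.41 + 527.04 = 146047.48
Import duty = 146047.48 × 18% = 26288.55
Buyer bears: inland to port 1426.38 + export clearance 390.73 + origin terminal 712.68 + freight 6761.41 + insurance 527.04 + destination terminal 1043.23 + brokerage 501.08 + delivery 1287.76 + duty 26288.55 = 38938.86
Landed cost = invoice 136229.24 + 38938.86 = 175168.10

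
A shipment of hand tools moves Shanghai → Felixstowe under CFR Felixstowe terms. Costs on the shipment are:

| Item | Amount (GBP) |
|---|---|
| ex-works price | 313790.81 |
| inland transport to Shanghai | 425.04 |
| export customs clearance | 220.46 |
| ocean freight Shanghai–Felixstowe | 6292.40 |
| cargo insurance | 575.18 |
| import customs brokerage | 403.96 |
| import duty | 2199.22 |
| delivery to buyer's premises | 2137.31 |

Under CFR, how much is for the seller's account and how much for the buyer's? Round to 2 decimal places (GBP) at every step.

Seller: GBP 320728.71; buyer: GBP 5315.67

CFR: the seller pays costs through ocean freight to the destination port, but not insurance.
Seller's account: goods 313790.81 + inland to port 425.04 + export clearance 220.46 + freight 6292.40 = 320728.71
Buyer's account: insurance 575.18 + brokerage 403.96 + duty 2199.22 + delivery 2137.31 = 5315.67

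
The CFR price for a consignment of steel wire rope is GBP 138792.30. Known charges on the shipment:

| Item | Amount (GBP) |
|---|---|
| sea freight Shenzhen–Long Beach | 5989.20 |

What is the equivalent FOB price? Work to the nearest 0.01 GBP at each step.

FOB price: GBP 132803.10

From CFR to FOB, the seller no longer bears: freight.
FOB price = 138792.30 − 5989.20 = 132803.10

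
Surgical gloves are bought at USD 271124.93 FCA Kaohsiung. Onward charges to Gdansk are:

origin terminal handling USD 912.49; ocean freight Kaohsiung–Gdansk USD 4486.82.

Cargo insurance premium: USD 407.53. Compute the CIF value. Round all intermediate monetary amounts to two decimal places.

CIF = FCA price + pre-shipment costs + freight + insurance
CIF = 271124.93 + 912.49 + 4486.82 + 407.53 = 276931.77

CIF value: USD 276931.77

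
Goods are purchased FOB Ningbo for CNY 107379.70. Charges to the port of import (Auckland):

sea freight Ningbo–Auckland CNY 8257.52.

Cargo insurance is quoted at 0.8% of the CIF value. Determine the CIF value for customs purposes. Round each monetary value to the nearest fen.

Let C be the CIF value. C = FOB price + freight + 0.8% × C
C − 0.8% × C = 107379.70 + 8257.52
0.992 × C = 115637.22
C = 115637.22 / 0.992 = 116569.78
Insurance premium = 0.8% × 116569.78 = 932.56

CIF value: CNY 116569.78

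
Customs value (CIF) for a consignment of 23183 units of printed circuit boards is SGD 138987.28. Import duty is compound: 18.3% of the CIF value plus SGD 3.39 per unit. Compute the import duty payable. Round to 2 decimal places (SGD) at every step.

Ad valorem component: 138987.28 × 18.3% = 25434.67
Specific component: 23183 × 3.39 = 78590.37
Import duty = 25434.67 + 78590.37 = 104025.04

Import duty: SGD 104025.04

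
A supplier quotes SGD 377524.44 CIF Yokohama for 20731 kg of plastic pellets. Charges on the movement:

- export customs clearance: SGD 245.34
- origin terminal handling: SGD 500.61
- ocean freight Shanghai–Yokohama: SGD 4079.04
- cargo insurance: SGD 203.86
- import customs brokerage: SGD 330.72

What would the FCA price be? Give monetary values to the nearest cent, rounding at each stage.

FCA price: SGD 372740.93

Not relevant to the conversion: export clearance — on the seller under both CIF and FCA; already in the CIF price and stays in the FCA price. brokerage — on the buyer under both terms; not part of either seller's price.
From CIF to FCA, the seller no longer bears: origin terminal, freight, insurance.
FCA price = 377524.44 − 500.61 − 4079.04 − 203.86 = 372740.93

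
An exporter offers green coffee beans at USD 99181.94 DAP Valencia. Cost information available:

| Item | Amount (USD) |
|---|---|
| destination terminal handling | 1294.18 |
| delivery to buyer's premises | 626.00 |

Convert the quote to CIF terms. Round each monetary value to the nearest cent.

From DAP to CIF, the seller no longer bears: destination terminal, delivery.
CIF price = 99181.94 − 1294.18 − 626.00 = 97261.76

CIF price: USD 97261.76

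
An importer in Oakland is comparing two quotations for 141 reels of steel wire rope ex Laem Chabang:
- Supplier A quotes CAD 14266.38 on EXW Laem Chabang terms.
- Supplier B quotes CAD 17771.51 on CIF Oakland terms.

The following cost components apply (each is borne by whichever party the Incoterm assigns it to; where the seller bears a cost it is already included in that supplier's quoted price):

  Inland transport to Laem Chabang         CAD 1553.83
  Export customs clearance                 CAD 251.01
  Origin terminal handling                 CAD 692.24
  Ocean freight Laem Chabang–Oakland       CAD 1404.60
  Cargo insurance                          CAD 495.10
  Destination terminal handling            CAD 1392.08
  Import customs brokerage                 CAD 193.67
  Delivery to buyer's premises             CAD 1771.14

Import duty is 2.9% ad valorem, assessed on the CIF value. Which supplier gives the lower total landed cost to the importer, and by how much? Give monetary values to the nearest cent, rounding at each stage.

Supplier A (EXW):
CIF value = EXW price + inland to port + export clearance + origin terminal + freight + insurance = 14266.38 + 1553.83 + 251.01 + 692.24 + 1404.60 + 495.10 = 18663.16
Import duty = 18663.16 × 2.9% = 541.23
Buyer bears (A): 1553.83 + 251.01 + 692.24 + 1404.60 + 495.10 + 1392.08 + 193.67 + 1771.14 = 7753.67
Landed cost (A) = invoice 14266.38 + 7753.67 + duty 541.23 = 22561.28
Supplier B (CIF):
The CIF price already equals the CIF value: 17771.51
Import duty = 17771.51 × 2.9% = 515.37
Buyer bears (B): 1392.08 + 193.67 + 1771.14 = 3356.89
Landed cost (B) = invoice 17771.51 + 3356.89 + duty 515.37 = 21643.77
Difference = |22561.28 − 21643.77| = 917.51

Supplier B is cheaper by CAD 917.51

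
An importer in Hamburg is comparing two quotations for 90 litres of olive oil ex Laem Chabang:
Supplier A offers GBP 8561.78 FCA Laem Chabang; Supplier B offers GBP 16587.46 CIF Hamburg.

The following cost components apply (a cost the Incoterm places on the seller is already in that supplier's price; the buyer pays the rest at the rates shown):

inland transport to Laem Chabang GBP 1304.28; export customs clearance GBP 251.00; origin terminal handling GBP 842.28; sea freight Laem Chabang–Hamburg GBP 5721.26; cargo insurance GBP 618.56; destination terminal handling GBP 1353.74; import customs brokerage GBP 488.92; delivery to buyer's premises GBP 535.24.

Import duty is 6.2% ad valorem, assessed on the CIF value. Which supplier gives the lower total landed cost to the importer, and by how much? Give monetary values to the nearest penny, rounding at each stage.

Supplier A (FCA):
CIF value = FCA price + origin terminal + freight + insurance = 8561.78 + 842.28 + 5721.26 + 618.56 = 15743.88
Import duty = 15743.88 × 6.2% = 976.12
Buyer bears (A): 842.28 + 5721.26 + 618.56 + 1353.74 + 488.92 + 535.24 = 9560.00
Landed cost (A) = invoice 8561.78 + 9560.00 + duty 976.12 = 19097.90
Supplier B (CIF):
The CIF price already equals the CIF value: 16587.46
Import duty = 16587.46 × 6.2% = 1028.42
Buyer bears (B): 1353.74 + 488.92 + 535.24 = 2377.90
Landed cost (B) = invoice 16587.46 + 2377.90 + duty 1028.42 = 19993.78
Difference = |19097.90 − 19993.78| = 895.88

Supplier A is cheaper by GBP 895.88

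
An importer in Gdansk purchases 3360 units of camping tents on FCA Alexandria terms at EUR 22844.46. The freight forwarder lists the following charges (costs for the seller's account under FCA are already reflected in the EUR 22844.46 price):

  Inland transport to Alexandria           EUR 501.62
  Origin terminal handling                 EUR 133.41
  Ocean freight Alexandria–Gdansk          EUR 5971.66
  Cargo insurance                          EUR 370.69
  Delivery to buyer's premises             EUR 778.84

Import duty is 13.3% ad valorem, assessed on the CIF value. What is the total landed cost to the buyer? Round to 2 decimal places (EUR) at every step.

Total landed cost: EUR 33998.65

FCA: the seller delivers export-cleared goods to the carrier; the buyer bears costs from that point.
Already in the invoice (seller's account under FCA): inland to port — exclude.
CIF value = FCA price + origin terminal + freight + insurance = 22844.46 + 133.41 + 5971.66 + 370.69 = 29320.22
Import duty = 29320.22 × 13.3% = 3899.59
Buyer bears: origin terminal 133.41 + freight 5971.66 + insurance 370.69 + delivery 778.84 + duty 3899.59 = 11154.19
Landed cost = invoice 22844.46 + 11154.19 = 33998.65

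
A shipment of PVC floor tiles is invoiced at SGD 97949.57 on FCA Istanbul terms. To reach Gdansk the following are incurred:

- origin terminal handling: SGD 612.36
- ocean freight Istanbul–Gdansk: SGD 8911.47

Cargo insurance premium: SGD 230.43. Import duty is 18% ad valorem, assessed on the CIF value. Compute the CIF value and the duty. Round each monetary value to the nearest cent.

CIF = FCA price + pre-shipment costs + freight + insurance
CIF = 97949.57 + 612.36 + 8911.47 + 230.43 = 107703.83
Import duty = 107703.83 × 18% = 19386.69

CIF value: SGD 107703.83; import duty: SGD 19386.69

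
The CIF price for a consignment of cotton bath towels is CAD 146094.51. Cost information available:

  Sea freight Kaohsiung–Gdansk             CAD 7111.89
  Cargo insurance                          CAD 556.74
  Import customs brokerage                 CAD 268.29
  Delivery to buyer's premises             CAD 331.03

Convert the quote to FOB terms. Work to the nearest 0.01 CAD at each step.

FOB price: CAD 138425.88

Not relevant to the conversion: delivery, brokerage — on the buyer under both terms; not part of either seller's price.
From CIF to FOB, the seller no longer bears: freight, insurance.
FOB price = 146094.51 − 7111.89 − 556.74 = 138425.88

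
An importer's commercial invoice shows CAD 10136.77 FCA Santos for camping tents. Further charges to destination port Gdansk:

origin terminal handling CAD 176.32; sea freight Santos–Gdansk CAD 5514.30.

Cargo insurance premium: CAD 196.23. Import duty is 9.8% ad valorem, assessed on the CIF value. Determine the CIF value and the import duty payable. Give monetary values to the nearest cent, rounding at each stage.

CIF = FCA price + pre-shipment costs + freight + insurance
CIF = 10136.77 + 176.32 + 5514.30 + 196.23 = 16023.62
Import duty = 16023.62 × 9.8% = 1570.31

CIF value: CAD 16023.62; import duty: CAD 1570.31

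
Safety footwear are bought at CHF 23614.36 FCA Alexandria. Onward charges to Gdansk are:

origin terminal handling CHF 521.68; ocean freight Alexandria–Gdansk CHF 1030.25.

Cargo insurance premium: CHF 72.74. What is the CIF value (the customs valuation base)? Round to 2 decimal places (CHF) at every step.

CIF value: CHF 25239.03

CIF = FCA price + pre-shipment costs + freight + insurance
CIF = 23614.36 + 521.68 + 1030.25 + 72.74 = 25239.03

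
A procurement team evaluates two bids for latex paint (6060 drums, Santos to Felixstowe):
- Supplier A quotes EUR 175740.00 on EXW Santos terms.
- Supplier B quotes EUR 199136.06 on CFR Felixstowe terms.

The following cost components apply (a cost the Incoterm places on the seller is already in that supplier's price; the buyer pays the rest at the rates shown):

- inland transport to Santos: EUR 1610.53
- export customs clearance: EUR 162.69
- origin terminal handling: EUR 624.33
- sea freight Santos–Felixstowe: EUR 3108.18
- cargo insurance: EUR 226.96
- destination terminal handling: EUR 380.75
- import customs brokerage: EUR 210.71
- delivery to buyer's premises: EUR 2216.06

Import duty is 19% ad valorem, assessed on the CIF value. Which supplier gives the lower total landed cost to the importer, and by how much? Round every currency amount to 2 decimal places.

Supplier A is cheaper by EUR 21289.49

Supplier A (EXW):
CIF value = EXW price + inland to port + export clearance + origin terminal + freight + insurance = 175740.00 + 1610.53 + 162.69 + 624.33 + 3108.18 + 226.96 = 181472.69
Import duty = 181472.69 × 19% = 34479.81
Buyer bears (A): 1610.53 + 162.69 + 624.33 + 3108.18 + 226.96 + 380.75 + 210.71 + 2216.06 = 8540.21
Landed cost (A) = invoice 175740.00 + 8540.21 + duty 34479.81 = 218760.02
Supplier B (CFR):
CIF value = CFR price + insurance = 199136.06 + 226.96 = 199363.02
Import duty = 199363.02 × 19% = 37878.97
Buyer bears (B): 226.96 + 380.75 + 210.71 + 2216.06 = 3034.48
Landed cost (B) = invoice 199136.06 + 3034.48 + duty 37878.97 = 240049.51
Difference = |218760.02 − 240049.51| = 21289.49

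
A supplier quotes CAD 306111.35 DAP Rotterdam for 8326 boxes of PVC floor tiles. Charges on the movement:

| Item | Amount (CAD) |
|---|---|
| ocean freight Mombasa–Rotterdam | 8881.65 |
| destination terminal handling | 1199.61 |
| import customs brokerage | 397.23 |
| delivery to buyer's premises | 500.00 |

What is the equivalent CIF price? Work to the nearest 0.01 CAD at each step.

CIF price: CAD 304411.74

Not relevant to the conversion: freight — on the seller under both DAP and CIF; already in the DAP price and stays in the CIF price. brokerage — on the buyer under both terms; not part of either seller's price.
From DAP to CIF, the seller no longer bears: destination terminal, delivery.
CIF price = 306111.35 − 1199.61 − 500.00 = 304411.74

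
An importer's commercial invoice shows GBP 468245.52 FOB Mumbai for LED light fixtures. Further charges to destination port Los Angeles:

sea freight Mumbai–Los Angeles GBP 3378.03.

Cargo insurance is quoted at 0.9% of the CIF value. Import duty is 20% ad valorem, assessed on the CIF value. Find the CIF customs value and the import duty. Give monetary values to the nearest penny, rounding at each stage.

Let C be the CIF value. C = FOB price + freight + 0.9% × C
C − 0.9% × C = 468245.52 + 3378.03
0.991 × C = 471623.55
C = 471623.55 / 0.991 = 475906.71
Insurance premium = 0.9% × 475906.71 = 4283.16
Import duty = 475906.71 × 20% = 95181.34

CIF value: GBP 475906.71; import duty: GBP 95181.34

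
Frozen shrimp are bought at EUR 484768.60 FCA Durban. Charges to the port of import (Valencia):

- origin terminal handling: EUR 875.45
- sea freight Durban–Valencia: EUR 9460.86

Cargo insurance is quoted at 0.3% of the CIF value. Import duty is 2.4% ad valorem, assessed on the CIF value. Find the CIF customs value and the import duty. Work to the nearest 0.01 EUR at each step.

Let C be the CIF value. C = FCA price + pre-shipment costs + freight + 0.3% × C
C − 0.3% × C = 484768.60 + 875.45 + 9460.86
0.997 × C = 495104.91
C = 495104.91 / 0.997 = 496594.69
Insurance premium = 0.3% × 496594.69 = 1489.78
Import duty = 496594.69 × 2.4% = 11918.27

CIF value: EUR 496594.69; import duty: EUR 11918.27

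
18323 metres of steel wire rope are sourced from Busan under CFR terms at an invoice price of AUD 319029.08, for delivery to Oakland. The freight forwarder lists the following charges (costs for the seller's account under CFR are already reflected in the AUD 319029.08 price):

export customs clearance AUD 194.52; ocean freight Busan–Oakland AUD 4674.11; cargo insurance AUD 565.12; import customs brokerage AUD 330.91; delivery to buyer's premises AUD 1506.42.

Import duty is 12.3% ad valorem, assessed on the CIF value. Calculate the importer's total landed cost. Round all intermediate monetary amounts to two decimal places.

CFR: the seller pays costs through ocean freight to the destination port, but not insurance.
Already in the invoice (seller's account under CFR): export clearance, freight — exclude.
CIF value = CFR price + insurance = 319029.08 + 565.12 = 319594.20
Import duty = 319594.20 × 12.3% = 39310.09
Buyer bears: insurance 565.12 + brokerage 330.91 + delivery 1506.42 + duty 39310.09 = 41712.54
Landed cost = invoice 319029.08 + 41712.54 = 360741.62

Total landed cost: AUD 360741.62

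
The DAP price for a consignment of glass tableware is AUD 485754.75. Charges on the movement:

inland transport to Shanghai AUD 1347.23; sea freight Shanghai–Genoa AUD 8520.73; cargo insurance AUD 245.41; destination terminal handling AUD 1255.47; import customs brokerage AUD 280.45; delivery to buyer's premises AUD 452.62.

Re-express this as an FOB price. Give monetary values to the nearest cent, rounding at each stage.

FOB price: AUD 475280.52

Not relevant to the conversion: inland to port — on the seller under both DAP and FOB; already in the DAP price and stays in the FOB price. brokerage — on the buyer under both terms; not part of either seller's price.
From DAP to FOB, the seller no longer bears: freight, insurance, destination terminal, delivery.
FOB price = 485754.75 − 8520.73 − 245.41 − 1255.47 − 452.62 = 475280.52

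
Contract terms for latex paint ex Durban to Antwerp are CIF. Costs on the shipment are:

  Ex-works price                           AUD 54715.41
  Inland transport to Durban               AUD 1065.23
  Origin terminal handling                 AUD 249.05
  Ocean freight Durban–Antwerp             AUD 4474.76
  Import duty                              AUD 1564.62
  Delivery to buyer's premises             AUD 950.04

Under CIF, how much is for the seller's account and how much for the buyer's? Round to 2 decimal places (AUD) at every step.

Seller: AUD 60504.45; buyer: AUD 2514.66

CIF: the seller pays costs through ocean freight and marine insurance to the destination port.
Seller's account: goods 54715.41 + inland to port 1065.23 + origin terminal 249.05 + freight 4474.76 = 60504.45
Buyer's account: duty 1564.62 + delivery 950.04 = 2514.66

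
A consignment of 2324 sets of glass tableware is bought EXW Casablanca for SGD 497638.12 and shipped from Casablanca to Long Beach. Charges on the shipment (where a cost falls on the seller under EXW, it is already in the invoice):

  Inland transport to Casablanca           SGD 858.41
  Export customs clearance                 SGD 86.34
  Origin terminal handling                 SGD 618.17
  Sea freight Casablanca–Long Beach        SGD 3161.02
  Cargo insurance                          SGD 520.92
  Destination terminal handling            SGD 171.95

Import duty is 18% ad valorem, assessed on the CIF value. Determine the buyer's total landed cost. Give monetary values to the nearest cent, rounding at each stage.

EXW: the seller makes goods available at their premises; the buyer bears all onward costs.
CIF value = EXW price + inland to port + export clearance + origin terminal + freight + insurance = 497638.12 + 858.41 + 86.34 + 618.17 + 3161.02 + 520.92 = 502882.98
Import duty = 502882.98 × 18% = 90518.94
Buyer bears: inland to port 858.41 + export clearance 86.34 + origin terminal 618.17 + freight 3161.02 + insurance 520.92 + destination terminal 171.95 + duty 90518.94 = 95935.75
Landed cost = invoice 497638.12 + 95935.75 = 593573.87

Total landed cost: SGD 593573.87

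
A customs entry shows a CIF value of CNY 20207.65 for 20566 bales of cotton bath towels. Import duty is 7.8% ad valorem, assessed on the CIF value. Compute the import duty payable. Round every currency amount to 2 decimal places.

Import duty: CNY 1576.20

Import duty = 20207.65 × 7.8% = 1576.20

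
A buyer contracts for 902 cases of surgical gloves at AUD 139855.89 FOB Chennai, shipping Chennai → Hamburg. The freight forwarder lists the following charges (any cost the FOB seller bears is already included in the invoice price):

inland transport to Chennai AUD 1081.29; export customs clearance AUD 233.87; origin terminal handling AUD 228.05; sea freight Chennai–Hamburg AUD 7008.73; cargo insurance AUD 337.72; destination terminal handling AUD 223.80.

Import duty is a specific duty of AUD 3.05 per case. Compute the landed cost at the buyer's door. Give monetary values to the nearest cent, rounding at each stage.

FOB: the seller bears costs until goods are on board at the origin port; the buyer bears freight, insurance and all costs thereafter.
Already in the invoice (seller's account under FOB): inland to port, export clearance, origin terminal — exclude.
CIF value = FOB price + freight + insurance = 139855.89 + 7008.73 + 337.72 = 147202.34
Import duty = 902 × 3.05 = 2751.10
Buyer bears: freight 7008.73 + insurance 337.72 + destination terminal 223.80 + duty 2751.10 = 10321.35
Landed cost = invoice 139855.89 + 10321.35 = 150177.24

Total landed cost: AUD 150177.24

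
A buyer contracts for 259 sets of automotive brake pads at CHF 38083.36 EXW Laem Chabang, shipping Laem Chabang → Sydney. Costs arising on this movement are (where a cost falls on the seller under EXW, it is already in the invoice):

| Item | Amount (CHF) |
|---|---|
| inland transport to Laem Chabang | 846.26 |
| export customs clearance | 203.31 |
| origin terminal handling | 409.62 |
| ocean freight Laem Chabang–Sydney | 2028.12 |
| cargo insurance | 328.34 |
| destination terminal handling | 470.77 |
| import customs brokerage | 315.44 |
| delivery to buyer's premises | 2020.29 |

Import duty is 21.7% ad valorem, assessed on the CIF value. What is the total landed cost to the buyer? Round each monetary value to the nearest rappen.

Total landed cost: CHF 53797.60

EXW: the seller makes goods available at their premises; the buyer bears all onward costs.
CIF value = EXW price + inland to port + export clearance + origin terminal + freight + insurance = 38083.36 + 846.26 + 203.31 + 409.62 + 2028.12 + 328.34 = 41899.01
Import duty = 41899.01 × 21.7% = 9092.09
Buyer bears: inland to port 846.26 + export clearance 203.31 + origin terminal 409.62 + freight 2028.12 + insurance 328.34 + destination terminal 470.77 + brokerage 315.44 + delivery 2020.29 + duty 9092.09 = 15714.24
Landed cost = invoice 38083.36 + 15714.24 = 53797.60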